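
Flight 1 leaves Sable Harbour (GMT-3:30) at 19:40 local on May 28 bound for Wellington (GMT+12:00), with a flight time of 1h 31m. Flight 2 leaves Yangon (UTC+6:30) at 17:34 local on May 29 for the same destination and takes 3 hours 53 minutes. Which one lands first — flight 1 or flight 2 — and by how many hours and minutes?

Flight 1 in UTC: 19:40 + 3:30 = 23:10 on May 28.
+1 hour and 31 minutes → arrive 00:41 UTC on May 29.
Flight 2 in UTC: 17:34 − 6:30 = 11:04 on May 29.
+3 hours and 53 minutes → arrive 14:57 UTC on May 29.
Flight 1 lands earlier by 14 hours 16 minutes.

the first, by 14 hours 16 minutes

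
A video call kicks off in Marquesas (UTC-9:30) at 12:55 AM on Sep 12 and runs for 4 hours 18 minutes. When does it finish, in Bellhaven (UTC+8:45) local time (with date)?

11:28 PM on September 12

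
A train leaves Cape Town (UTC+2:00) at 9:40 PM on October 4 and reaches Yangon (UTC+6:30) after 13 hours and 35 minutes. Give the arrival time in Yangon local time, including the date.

Convert departure to UTC: 9:40 PM − 2:00 = 7:40 PM UTC on Oct 4.
Add 13 hours 35 minutes travel time → 9:15 AM UTC (Oct 5).
Yangon is UTC+6:30, so local arrival = 9:15 AM + 6:30 = 3:45 PM on Oct 5.

3:45 PM on October 5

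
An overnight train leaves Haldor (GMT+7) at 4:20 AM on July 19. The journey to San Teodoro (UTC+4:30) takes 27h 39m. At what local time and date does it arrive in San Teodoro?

San Teodoro is 2:30 behind Haldor.
After 27 hours 39 minutes it is 7:59 AM (Jul 20) in Haldor.
Shift by the zone difference: 7:59 AM − 2:30 = 5:29 AM on Jul 20 in San Teodoro.

5:29 AM on Jul 20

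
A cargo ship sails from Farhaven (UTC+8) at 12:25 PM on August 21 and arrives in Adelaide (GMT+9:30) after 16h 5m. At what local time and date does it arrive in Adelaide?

Adelaide is 1:30 ahead of Farhaven.
After 16 hours and 5 minutes it is 4:30 AM (Aug 22) in Farhaven.
Shift by the zone difference: 4:30 AM + 1:30 = 6:00 AM on Aug 22 in Adelaide.

6:00 AM on August 22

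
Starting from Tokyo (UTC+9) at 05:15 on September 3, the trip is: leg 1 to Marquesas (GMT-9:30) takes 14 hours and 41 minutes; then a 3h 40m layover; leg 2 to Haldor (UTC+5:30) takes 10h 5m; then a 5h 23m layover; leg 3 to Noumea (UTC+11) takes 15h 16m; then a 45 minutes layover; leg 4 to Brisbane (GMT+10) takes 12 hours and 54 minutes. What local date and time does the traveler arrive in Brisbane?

Convert departure to UTC: 05:15 − 9:00 = 20:15 UTC on Sep 2.
Add 14 hours and 41 minutes leg 1 → 10:56 UTC (Sep 3).
Add 3 hours and 40 minutes layover in Marquesas → 14:36 UTC.
Add 10 hours and 5 minutes leg 2 → 00:41 UTC (Sep 4).
Add 5 hours 23 minutes layover in Haldor → 06:04 UTC.
Add 15 hours and 16 minutes leg 3 → 21:20 UTC.
Add 45 minutes layover in Noumea → 22:05 UTC.
Add 12 hours 54 minutes leg 4 → 10:59 UTC (Sep 5).
Brisbane is UTC+10:00, so local arrival = 10:59 + 10:00 = 20:59 on Sep 5.

20:59 on September 5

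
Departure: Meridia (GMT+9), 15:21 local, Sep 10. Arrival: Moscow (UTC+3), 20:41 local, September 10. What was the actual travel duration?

Moscow is 6:00 behind Meridia.
Clock-face elapsed time (ignoring zones) is 5 hours 20 minutes.
Actual elapsed = 5 hours 20 minutes + 6:00 = 11 hours 20 minutes.

11 hours 20 minutes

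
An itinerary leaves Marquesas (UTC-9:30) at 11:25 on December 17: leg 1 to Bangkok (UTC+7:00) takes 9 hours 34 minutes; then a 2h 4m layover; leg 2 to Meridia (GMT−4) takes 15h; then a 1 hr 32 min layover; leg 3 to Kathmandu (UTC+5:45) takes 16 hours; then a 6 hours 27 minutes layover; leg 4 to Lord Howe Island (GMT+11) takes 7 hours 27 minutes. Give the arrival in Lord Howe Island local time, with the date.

Convert departure to UTC: 11:25 + 9:30 = 20:55 UTC on Dec 17.
Add 9 hours 34 minutes leg 1 → 06:29 UTC (Dec 18).
Add 2 hours 4 minutes layover in Bangkok → 08:33 UTC.
Add 15 hours leg 2 → 23:33 UTC.
Add 1 hour 32 minutes layover in Meridia → 01:05 UTC (Dec 19).
Add 16 hours leg 3 → 17:05 UTC.
Add 6 hours 27 minutes layover in Kathmandu → 23:32 UTC.
Add 7 hours and 27 minutes leg 4 → 06:59 UTC (Dec 20).
Lord Howe Island is UTC+11:00, so local arrival = 06:59 + 11:00 = 17:59 on Dec 20.

17:59 on December 20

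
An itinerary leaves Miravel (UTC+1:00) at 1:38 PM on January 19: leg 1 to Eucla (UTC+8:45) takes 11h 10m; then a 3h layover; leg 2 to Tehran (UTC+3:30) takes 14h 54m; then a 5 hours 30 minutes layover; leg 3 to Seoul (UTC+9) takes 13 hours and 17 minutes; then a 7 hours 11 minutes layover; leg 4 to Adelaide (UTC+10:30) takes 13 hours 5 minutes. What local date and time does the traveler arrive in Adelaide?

Convert departure to UTC: 1:38 PM − 1:00 = 12:38 PM UTC on Jan 19.
Add 11 hours and 10 minutes leg 1 → 11:48 PM UTC.
Add 3 hours layover in Eucla → 2:48 AM UTC (Jan 20).
Add 14 hours and 54 minutes leg 2 → 5:42 PM UTC.
Add 5 hours 30 minutes layover in Tehran → 11:12 PM UTC.
Add 13 hours 17 minutes leg 3 → 12:29 PM UTC (Jan 21).
Add 7 hours 11 minutes layover in Seoul → 7:40 PM UTC.
Add 13 hours 5 minutes leg 4 → 8:45 AM UTC (Jan 22).
Adelaide is UTC+10:30, so local arrival = 8:45 AM + 10:30 = 7:15 PM on Jan 22.

7:15 PM on January 22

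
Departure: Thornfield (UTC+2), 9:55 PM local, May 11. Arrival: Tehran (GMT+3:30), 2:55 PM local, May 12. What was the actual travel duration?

Departure in UTC: 9:55 PM − 2:00 = 7:55 PM on May 11.
Arrival in UTC: 2:55 PM − 3:30 = 11:25 AM on May 12.
Elapsed = 11:25 AM − 7:55 PM (+1 day) = 15 hours 30 minutes.

15 hours 30 minutes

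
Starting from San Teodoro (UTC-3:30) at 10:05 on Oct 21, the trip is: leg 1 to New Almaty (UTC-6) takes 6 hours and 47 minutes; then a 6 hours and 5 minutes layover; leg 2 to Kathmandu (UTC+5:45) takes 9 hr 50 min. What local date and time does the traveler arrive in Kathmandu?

18:02 on October 22

Convert departure to UTC: 10:05 + 3:30 = 13:35 UTC on Oct 21.
Add 6 hours 47 minutes leg 1 → 20:22 UTC.
Add 6 hours and 5 minutes layover in New Almaty → 02:27 UTC (Oct 22).
Add 9 hours 50 minutes leg 2 → 12:17 UTC.
Kathmandu is UTC+5:45, so local arrival = 12:17 + 5:45 = 18:02 on Oct 22.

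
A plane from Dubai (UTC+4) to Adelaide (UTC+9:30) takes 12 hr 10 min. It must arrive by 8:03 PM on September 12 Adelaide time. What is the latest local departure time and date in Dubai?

Target arrival in UTC: 8:03 PM − 9:30 = 10:33 AM on Sep 12.
Subtract 12 hours 10 minutes → departure 10:23 PM UTC on Sep 11.
Dubai is UTC+4:00: 10:23 PM + 4:00 = 2:23 AM on Sep 12.

2:23 AM on September 12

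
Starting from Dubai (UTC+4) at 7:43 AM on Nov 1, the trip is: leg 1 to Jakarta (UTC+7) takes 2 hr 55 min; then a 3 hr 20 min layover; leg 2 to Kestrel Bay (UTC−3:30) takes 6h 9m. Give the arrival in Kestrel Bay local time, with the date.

Convert departure to UTC: 7:43 AM − 4:00 = 3:43 AM UTC on Nov 1.
Add 2 hours and 55 minutes leg 1 → 6:38 AM UTC.
Add 3 hours 20 minutes layover in Jakarta → 9:58 AM UTC.
Add 6 hours 9 minutes leg 2 → 4:07 PM UTC.
Kestrel Bay is UTC−3:30, so local arrival = 4:07 PM − 3:30 = 12:37 PM on Nov 1.

12:37 PM on November 1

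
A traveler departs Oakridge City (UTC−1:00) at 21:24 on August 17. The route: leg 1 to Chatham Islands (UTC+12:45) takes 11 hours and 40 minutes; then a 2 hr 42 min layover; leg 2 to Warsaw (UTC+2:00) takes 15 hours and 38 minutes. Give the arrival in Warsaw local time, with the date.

Convert departure to UTC: 21:24 + 1:00 = 22:24 UTC on Aug 17.
Add 11 hours 40 minutes leg 1 → 10:04 UTC (Aug 18).
Add 2 hours and 42 minutes layover in Chatham Islands → 12:46 UTC.
Add 15 hours 38 minutes leg 2 → 04:24 UTC (Aug 19).
Warsaw is UTC+2:00, so local arrival = 04:24 + 2:00 = 06:24 on Aug 19.

06:24 on August 19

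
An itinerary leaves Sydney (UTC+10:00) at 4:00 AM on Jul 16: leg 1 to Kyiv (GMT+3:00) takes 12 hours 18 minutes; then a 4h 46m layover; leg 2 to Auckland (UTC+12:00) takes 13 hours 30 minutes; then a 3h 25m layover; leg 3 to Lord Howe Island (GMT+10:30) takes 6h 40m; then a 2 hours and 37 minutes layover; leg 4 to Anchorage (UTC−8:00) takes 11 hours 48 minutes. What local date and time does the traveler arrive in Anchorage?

5:04 PM on Jul 17

Convert departure to UTC: 4:00 AM − 10:00 = 6:00 PM UTC on Jul 15.
Add 12 hours 18 minutes leg 1 → 6:18 AM UTC (Jul 16).
Add 4 hours and 46 minutes layover in Kyiv → 11:04 AM UTC.
Add 13 hours and 30 minutes leg 2 → 12:34 AM UTC (Jul 17).
Add 3 hours 25 minutes layover in Auckland → 3:59 AM UTC.
Add 6 hours 40 minutes leg 3 → 10:39 AM UTC.
Add 2 hours and 37 minutes layover in Lord Howe Island → 1:16 PM UTC.
Add 11 hours and 48 minutes leg 4 → 1:04 AM UTC (Jul 18).
Anchorage is UTC−8:00, so local arrival = 1:04 AM − 8:00 = 5:04 PM on Jul 17.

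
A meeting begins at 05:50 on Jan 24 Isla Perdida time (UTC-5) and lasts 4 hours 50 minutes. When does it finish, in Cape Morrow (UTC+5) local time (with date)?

Cape Morrow is 10:00 ahead of Isla Perdida.
After 4 hours and 50 minutes it is 10:40 in Isla Perdida.
Shift by the zone difference: 10:40 + 10:00 = 20:40 on Jan 24 in Cape Morrow.

20:40 on January 24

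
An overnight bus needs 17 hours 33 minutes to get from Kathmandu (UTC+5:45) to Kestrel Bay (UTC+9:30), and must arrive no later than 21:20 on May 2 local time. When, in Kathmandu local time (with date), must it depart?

00:02 on May 2

Target arrival in UTC: 21:20 − 9:30 = 11:50 on May 2.
Subtract 17 hours and 33 minutes → departure 18:17 UTC on May 1.
Kathmandu is UTC+5:45: 18:17 + 5:45 = 00:02 on May 2.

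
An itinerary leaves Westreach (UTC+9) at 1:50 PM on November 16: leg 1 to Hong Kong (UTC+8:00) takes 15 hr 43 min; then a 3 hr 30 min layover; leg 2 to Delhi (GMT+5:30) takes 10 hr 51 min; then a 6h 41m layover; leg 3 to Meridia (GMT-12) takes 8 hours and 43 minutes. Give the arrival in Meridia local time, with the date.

Convert departure to UTC: 1:50 PM − 9:00 = 4:50 AM UTC on Nov 16.
Add 15 hours 43 minutes leg 1 → 8:33 PM UTC.
Add 3 hours 30 minutes layover in Hong Kong → 12:03 AM UTC (Nov 17).
Add 10 hours and 51 minutes leg 2 → 10:54 AM UTC.
Add 6 hours and 41 minutes layover in Delhi → 5:35 PM UTC.
Add 8 hours and 43 minutes leg 3 → 2:18 AM UTC (Nov 18).
Meridia is UTC−12:00, so local arrival = 2:18 AM − 12:00 = 2:18 PM on Nov 17.

2:18 PM on November 17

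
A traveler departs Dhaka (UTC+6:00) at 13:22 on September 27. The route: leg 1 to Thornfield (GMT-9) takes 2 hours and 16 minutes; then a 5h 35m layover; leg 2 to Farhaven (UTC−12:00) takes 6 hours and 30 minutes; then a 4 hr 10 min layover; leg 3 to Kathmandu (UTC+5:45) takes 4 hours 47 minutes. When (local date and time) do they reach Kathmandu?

Convert departure to UTC: 13:22 − 6:00 = 07:22 UTC on Sep 27.
Add 2 hours and 16 minutes leg 1 → 09:38 UTC.
Add 5 hours 35 minutes layover in Thornfield → 15:13 UTC.
Add 6 hours 30 minutes leg 2 → 21:43 UTC.
Add 4 hours and 10 minutes layover in Farhaven → 01:53 UTC (Sep 28).
Add 4 hours 47 minutes leg 3 → 06:40 UTC.
Kathmandu is UTC+5:45, so local arrival = 06:40 + 5:45 = 12:25 on Sep 28.

12:25 on Sep 28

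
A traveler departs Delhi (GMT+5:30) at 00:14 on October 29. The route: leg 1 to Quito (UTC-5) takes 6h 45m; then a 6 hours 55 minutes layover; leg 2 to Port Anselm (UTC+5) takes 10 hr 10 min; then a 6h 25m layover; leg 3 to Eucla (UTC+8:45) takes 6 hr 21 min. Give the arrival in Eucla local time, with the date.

Convert departure to UTC: 00:14 − 5:30 = 18:44 UTC on Oct 28.
Add 6 hours and 45 minutes leg 1 → 01:29 UTC (Oct 29).
Add 6 hours and 55 minutes layover in Quito → 08:24 UTC.
Add 10 hours and 10 minutes leg 2 → 18:34 UTC.
Add 6 hours and 25 minutes layover in Port Anselm → 00:59 UTC (Oct 30).
Add 6 hours and 21 minutes leg 3 → 07:20 UTC.
Eucla is UTC+8:45, so local arrival = 07:20 + 8:45 = 16:05 on Oct 30.

16:05 on Oct 30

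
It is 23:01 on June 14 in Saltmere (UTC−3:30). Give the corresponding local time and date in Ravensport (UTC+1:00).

03:31 on Jun 15

In UTC: 23:01 + 3:30 = 02:31 on Jun 15.
Ravensport is UTC+1:00: 02:31 + 1:00 = 03:31 on Jun 15.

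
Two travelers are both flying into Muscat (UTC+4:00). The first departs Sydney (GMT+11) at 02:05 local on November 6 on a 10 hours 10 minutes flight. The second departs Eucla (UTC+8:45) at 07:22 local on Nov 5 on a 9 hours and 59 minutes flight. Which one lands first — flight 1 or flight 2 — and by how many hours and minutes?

Flight 1 in UTC: 02:05 − 11:00 = 15:05 on Nov 5.
+10 hours and 10 minutes → arrive 01:15 UTC on Nov 6.
Flight 2 in UTC: 07:22 − 8:45 = 22:37 on Nov 4.
+9 hours and 59 minutes → arrive 08:36 UTC on Nov 5.
Flight 2 lands earlier by 16 hours 39 minutes.

the second, by 16 hours 39 minutes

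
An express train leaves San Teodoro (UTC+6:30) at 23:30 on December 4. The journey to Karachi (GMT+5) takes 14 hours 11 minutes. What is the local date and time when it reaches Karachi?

Convert departure to UTC: 23:30 − 6:30 = 17:00 UTC on Dec 4.
Add 14 hours 11 minutes travel time → 07:11 UTC (Dec 5).
Karachi is UTC+5:00, so local arrival = 07:11 + 5:00 = 12:11 on Dec 5.

12:11 on Dec 5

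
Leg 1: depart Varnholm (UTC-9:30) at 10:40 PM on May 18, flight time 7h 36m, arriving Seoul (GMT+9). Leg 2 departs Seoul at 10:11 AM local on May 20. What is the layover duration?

Convert departure to UTC: 10:40 PM + 9:30 = 8:10 AM UTC on May 19.
Add 7 hours and 36 minutes flight time → 3:46 PM UTC.
Seoul is UTC+9:00, so local arrival = 3:46 PM + 9:00 = 12:46 AM on May 20.
Layover = 10:11 AM − 12:46 AM = 9 hours 25 minutes.

9 hours 25 minutes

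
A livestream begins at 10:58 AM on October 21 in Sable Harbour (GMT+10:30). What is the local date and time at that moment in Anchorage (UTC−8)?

4:28 PM on October 20

In UTC: 10:58 AM − 10:30 = 12:28 AM on Oct 21.
Anchorage is UTC−8:00: 12:28 AM − 8:00 = 4:28 PM on Oct 20.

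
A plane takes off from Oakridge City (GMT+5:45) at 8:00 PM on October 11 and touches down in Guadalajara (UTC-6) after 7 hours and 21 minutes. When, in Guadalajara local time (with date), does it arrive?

Guadalajara is 11:45 behind Oakridge City.
After 7 hours 21 minutes it is 3:21 AM (Oct 12) in Oakridge City.
Shift by the zone difference: 3:21 AM − 11:45 = 3:36 PM on Oct 11 in Guadalajara.

3:36 PM on October 11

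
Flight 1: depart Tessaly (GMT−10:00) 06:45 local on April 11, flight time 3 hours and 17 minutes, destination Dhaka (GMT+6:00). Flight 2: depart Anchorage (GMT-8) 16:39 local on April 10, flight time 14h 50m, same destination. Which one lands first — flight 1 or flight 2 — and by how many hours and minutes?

Flight 1 in UTC: 06:45 + 10:00 = 16:45 on Apr 11.
+3 hours and 17 minutes → arrive 20:02 UTC on Apr 11.
Flight 2 in UTC: 16:39 + 8:00 = 00:39 on Apr 11.
+14 hours and 50 minutes → arrive 15:29 UTC on Apr 11.
Flight 2 lands earlier by 4 hours 33 minutes.

the second, by 4 hours 33 minutes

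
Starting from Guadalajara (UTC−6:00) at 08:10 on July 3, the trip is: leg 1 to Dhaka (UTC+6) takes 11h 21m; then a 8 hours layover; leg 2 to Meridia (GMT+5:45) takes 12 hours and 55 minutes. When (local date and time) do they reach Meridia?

Convert departure to UTC: 08:10 + 6:00 = 14:10 UTC on Jul 3.
Add 11 hours 21 minutes leg 1 → 01:31 UTC (Jul 4).
Add 8 hours layover in Dhaka → 09:31 UTC.
Add 12 hours and 55 minutes leg 2 → 22:26 UTC.
Meridia is UTC+5:45, so local arrival = 22:26 + 5:45 = 04:11 on Jul 5.

04:11 on July 5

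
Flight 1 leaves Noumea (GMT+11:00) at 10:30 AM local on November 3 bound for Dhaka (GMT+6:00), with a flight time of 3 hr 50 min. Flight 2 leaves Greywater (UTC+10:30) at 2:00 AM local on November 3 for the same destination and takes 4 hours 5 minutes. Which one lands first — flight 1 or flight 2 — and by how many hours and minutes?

the second, by 7 hours 45 minutes

Flight 1 in UTC: 10:30 AM − 11:00 = 11:30 PM on Nov 2.
+3 hours and 50 minutes → arrive 3:20 AM UTC on Nov 3.
Flight 2 in UTC: 2:00 AM − 10:30 = 3:30 PM on Nov 2.
+4 hours and 5 minutes → arrive 7:35 PM UTC on Nov 2.
Flight 2 lands earlier by 7 hours 45 minutes.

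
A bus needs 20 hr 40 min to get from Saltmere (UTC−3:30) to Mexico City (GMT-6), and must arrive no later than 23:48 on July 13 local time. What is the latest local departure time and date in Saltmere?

Target arrival in UTC: 23:48 + 6:00 = 05:48 on Jul 14.
Subtract 20 hours 40 minutes → departure 09:08 UTC on Jul 13.
Saltmere is UTC−3:30: 09:08 − 3:30 = 05:38 on Jul 13.

05:38 on July 13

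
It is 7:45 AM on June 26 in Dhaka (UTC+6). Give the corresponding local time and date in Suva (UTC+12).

In UTC: 7:45 AM − 6:00 = 1:45 AM on Jun 26.
Suva is UTC+12:00: 1:45 AM + 12:00 = 1:45 PM on Jun 26.

1:45 PM on Jun 26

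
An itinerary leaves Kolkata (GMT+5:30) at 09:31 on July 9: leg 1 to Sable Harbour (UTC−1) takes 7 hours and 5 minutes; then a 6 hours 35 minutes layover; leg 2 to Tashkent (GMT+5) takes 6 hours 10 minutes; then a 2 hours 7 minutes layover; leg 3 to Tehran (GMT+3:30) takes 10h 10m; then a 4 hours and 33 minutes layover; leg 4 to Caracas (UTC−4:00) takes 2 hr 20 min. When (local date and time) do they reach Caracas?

15:01 on July 10

Convert departure to UTC: 09:31 − 5:30 = 04:01 UTC on Jul 9.
Add 7 hours 5 minutes leg 1 → 11:06 UTC.
Add 6 hours and 35 minutes layover in Sable Harbour → 17:41 UTC.
Add 6 hours and 10 minutes leg 2 → 23:51 UTC.
Add 2 hours and 7 minutes layover in Tashkent → 01:58 UTC (Jul 10).
Add 10 hours 10 minutes leg 3 → 12:08 UTC.
Add 4 hours and 33 minutes layover in Tehran → 16:41 UTC.
Add 2 hours 20 minutes leg 4 → 19:01 UTC.
Caracas is UTC−4:00, so local arrival = 19:01 − 4:00 = 15:01 on Jul 10.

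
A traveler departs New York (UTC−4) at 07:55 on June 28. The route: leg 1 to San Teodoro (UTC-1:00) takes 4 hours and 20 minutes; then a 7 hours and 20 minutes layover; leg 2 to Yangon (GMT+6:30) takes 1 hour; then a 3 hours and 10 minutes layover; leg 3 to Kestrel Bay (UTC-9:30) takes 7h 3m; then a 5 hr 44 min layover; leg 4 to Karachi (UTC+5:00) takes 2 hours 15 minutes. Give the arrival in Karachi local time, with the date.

23:47 on Jun 29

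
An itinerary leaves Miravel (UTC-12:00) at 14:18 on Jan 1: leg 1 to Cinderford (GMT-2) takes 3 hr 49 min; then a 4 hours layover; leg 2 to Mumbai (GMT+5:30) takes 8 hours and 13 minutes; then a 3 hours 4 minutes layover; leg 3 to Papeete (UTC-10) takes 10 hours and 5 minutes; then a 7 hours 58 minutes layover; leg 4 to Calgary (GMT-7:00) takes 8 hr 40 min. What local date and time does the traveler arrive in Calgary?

Convert departure to UTC: 14:18 + 12:00 = 02:18 UTC on Jan 2.
Add 3 hours 49 minutes leg 1 → 06:07 UTC.
Add 4 hours layover in Cinderford → 10:07 UTC.
Add 8 hours 13 minutes leg 2 → 18:20 UTC.
Add 3 hours 4 minutes layover in Mumbai → 21:24 UTC.
Add 10 hours 5 minutes leg 3 → 07:29 UTC (Jan 3).
Add 7 hours and 58 minutes layover in Papeete → 15:27 UTC.
Add 8 hours 40 minutes leg 4 → 00:07 UTC (Jan 4).
Calgary is UTC−7:00, so local arrival = 00:07 − 7:00 = 17:07 on Jan 3.

17:07 on January 3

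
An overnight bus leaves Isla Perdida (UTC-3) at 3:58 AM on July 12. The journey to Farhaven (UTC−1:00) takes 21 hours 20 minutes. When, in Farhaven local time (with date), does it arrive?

3:18 AM on July 13

Convert departure to UTC: 3:58 AM + 3:00 = 6:58 AM UTC on Jul 12.
Add 21 hours and 20 minutes travel time → 4:18 AM UTC (Jul 13).
Farhaven is UTC−1:00, so local arrival = 4:18 AM − 1:00 = 3:18 AM on Jul 13.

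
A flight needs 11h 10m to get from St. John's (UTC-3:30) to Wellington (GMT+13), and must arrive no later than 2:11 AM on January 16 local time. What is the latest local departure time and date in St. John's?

10:31 PM on January 14

Target arrival in UTC: 2:11 AM − 13:00 = 1:11 PM on Jan 15.
Subtract 11 hours and 10 minutes → departure 2:01 AM UTC on Jan 15.
St. John's is UTC−3:30: 2:01 AM − 3:30 = 10:31 PM on Jan 14.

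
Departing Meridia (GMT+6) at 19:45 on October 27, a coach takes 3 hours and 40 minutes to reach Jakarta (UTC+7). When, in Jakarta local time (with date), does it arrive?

Convert departure to UTC: 19:45 − 6:00 = 13:45 UTC on Oct 27.
Add 3 hours and 40 minutes travel time → 17:25 UTC.
Jakarta is UTC+7:00, so local arrival = 17:25 + 7:00 = 00:25 on Oct 28.

00:25 on October 28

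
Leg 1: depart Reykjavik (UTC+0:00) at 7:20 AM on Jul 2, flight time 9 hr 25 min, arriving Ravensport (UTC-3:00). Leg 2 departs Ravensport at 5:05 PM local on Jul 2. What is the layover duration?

3 hours 20 minutes

Reykjavik is at UTC+0, so departure is already 7:20 AM UTC on Jul 2.
Add 9 hours 25 minutes flight time → 4:45 PM UTC.
Ravensport is UTC−3:00, so local arrival = 4:45 PM − 3:00 = 1:45 PM on Jul 2.
Layover = 5:05 PM − 1:45 PM = 3 hours 20 minutes.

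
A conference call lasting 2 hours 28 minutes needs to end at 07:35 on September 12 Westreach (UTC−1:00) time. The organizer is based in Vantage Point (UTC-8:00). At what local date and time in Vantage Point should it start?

22:07 on Sep 11

Target end time in UTC: 07:35 + 1:00 = 08:35 on Sep 12.
Subtract 2 hours and 28 minutes → start 06:07 UTC on Sep 12.
Vantage Point is UTC−8:00: 06:07 − 8:00 = 22:07 on Sep 11.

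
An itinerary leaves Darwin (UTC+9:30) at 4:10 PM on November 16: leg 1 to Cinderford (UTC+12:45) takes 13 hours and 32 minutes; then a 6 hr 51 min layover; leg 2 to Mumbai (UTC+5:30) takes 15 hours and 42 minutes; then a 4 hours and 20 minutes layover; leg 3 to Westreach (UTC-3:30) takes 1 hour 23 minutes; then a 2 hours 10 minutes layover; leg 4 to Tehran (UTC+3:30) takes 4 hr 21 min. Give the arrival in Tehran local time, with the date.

10:29 AM on November 18

Convert departure to UTC: 4:10 PM − 9:30 = 6:40 AM UTC on Nov 16.
Add 13 hours and 32 minutes leg 1 → 8:12 PM UTC.
Add 6 hours 51 minutes layover in Cinderford → 3:03 AM UTC (Nov 17).
Add 15 hours and 42 minutes leg 2 → 6:45 PM UTC.
Add 4 hours and 20 minutes layover in Mumbai → 11:05 PM UTC.
Add 1 hour and 23 minutes leg 3 → 12:28 AM UTC (Nov 18).
Add 2 hours 10 minutes layover in Westreach → 2:38 AM UTC.
Add 4 hours 21 minutes leg 4 → 6:59 AM UTC.
Tehran is UTC+3:30, so local arrival = 6:59 AM + 3:30 = 10:29 AM on Nov 18.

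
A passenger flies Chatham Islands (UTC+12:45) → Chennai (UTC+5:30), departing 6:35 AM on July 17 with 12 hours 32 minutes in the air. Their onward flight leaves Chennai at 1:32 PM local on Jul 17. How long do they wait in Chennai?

Convert departure to UTC: 6:35 AM − 12:45 = 5:50 PM UTC on Jul 16.
Add 12 hours and 32 minutes flight time → 6:22 AM UTC (Jul 17).
Chennai is UTC+5:30, so local arrival = 6:22 AM + 5:30 = 11:52 AM on Jul 17.
Layover = 1:32 PM − 11:52 AM = 1 hour 40 minutes.

1 hour 40 minutes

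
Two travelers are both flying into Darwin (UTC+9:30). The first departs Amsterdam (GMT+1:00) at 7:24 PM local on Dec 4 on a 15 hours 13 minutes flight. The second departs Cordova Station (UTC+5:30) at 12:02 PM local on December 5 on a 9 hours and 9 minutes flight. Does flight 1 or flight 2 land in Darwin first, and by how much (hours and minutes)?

the first, by 6 hours 4 minutes

Flight 1 in UTC: 7:24 PM − 1:00 = 6:24 PM on Dec 4.
+15 hours and 13 minutes → arrive 9:37 AM UTC on Dec 5.
Flight 2 in UTC: 12:02 PM − 5:30 = 6:32 AM on Dec 5.
+9 hours and 9 minutes → arrive 3:41 PM UTC on Dec 5.
Flight 1 lands earlier by 6 hours 4 minutes.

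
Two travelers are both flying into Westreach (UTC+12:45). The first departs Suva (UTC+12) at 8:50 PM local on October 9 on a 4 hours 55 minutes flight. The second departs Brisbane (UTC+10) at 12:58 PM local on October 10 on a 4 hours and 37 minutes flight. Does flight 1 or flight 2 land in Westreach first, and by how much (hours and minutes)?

the first, by 17 hours 50 minutes

Flight 1 in UTC: 8:50 PM − 12:00 = 8:50 AM on Oct 9.
+4 hours 55 minutes → arrive 1:45 PM UTC on Oct 9.
Flight 2 in UTC: 12:58 PM − 10:00 = 2:58 AM on Oct 10.
+4 hours 37 minutes → arrive 7:35 AM UTC on Oct 10.
Flight 1 lands earlier by 17 hours 50 minutes.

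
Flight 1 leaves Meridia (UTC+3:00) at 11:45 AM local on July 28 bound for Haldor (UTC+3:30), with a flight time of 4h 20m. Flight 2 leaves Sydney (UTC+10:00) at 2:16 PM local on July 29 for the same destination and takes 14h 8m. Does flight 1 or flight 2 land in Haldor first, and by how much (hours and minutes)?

the first, by 29 hours 19 minutes

Flight 1 in UTC: 11:45 AM − 3:00 = 8:45 AM on Jul 28.
+4 hours and 20 minutes → arrive 1:05 PM UTC on Jul 28.
Flight 2 in UTC: 2:16 PM − 10:00 = 4:16 AM on Jul 29.
+14 hours and 8 minutes → arrive 6:24 PM UTC on Jul 29.
Flight 1 lands earlier by 29 hours 19 minutes.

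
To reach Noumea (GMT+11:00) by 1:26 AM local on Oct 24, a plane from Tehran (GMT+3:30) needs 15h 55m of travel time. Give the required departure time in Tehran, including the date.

Target arrival in UTC: 1:26 AM − 11:00 = 2:26 PM on Oct 23.
Subtract 15 hours 55 minutes → departure 10:31 PM UTC on Oct 22.
Tehran is UTC+3:30: 10:31 PM + 3:30 = 2:01 AM on Oct 23.

2:01 AM on October 23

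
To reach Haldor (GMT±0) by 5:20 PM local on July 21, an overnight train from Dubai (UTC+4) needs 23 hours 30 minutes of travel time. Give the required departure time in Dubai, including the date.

9:50 PM on July 20

Target arrival is already UTC: 5:20 PM on Jul 21.
Subtract 23 hours and 30 minutes → departure 5:50 PM UTC on Jul 20.
Dubai is UTC+4:00: 5:50 PM + 4:00 = 9:50 PM on Jul 20.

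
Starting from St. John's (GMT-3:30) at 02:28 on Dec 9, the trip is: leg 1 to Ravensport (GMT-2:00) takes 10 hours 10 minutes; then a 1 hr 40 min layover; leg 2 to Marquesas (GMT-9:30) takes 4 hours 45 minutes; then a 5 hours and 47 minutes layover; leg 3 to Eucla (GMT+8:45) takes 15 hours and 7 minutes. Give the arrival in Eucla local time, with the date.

Convert departure to UTC: 02:28 + 3:30 = 05:58 UTC on Dec 9.
Add 10 hours 10 minutes leg 1 → 16:08 UTC.
Add 1 hour 40 minutes layover in Ravensport → 17:48 UTC.
Add 4 hours and 45 minutes leg 2 → 22:33 UTC.
Add 5 hours and 47 minutes layover in Marquesas → 04:20 UTC (Dec 10).
Add 15 hours and 7 minutes leg 3 → 19:27 UTC.
Eucla is UTC+8:45, so local arrival = 19:27 + 8:45 = 04:12 on Dec 11.

04:12 on Dec 11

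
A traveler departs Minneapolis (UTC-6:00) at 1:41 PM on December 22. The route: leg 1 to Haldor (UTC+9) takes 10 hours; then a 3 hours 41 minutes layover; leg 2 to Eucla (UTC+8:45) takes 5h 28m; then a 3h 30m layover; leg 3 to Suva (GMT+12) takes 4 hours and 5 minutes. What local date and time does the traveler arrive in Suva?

Convert departure to UTC: 1:41 PM + 6:00 = 7:41 PM UTC on Dec 22.
Add 10 hours leg 1 → 5:41 AM UTC (Dec 23).
Add 3 hours 41 minutes layover in Haldor → 9:22 AM UTC.
Add 5 hours and 28 minutes leg 2 → 2:50 PM UTC.
Add 3 hours and 30 minutes layover in Eucla → 6:20 PM UTC.
Add 4 hours 5 minutes leg 3 → 10:25 PM UTC.
Suva is UTC+12:00, so local arrival = 10:25 PM + 12:00 = 10:25 AM on Dec 24.

10:25 AM on December 24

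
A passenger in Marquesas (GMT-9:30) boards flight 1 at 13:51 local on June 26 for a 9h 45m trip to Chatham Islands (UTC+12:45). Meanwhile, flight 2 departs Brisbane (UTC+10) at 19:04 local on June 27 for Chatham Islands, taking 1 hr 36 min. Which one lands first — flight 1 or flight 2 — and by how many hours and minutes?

Flight 1 in UTC: 13:51 + 9:30 = 23:21 on Jun 26.
+9 hours 45 minutes → arrive 09:06 UTC on Jun 27.
Flight 2 in UTC: 19:04 − 10:00 = 09:04 on Jun 27.
+1 hour 36 minutes → arrive 10:40 UTC on Jun 27.
Flight 1 lands earlier by 1 hour 34 minutes.

the first, by 1 hour 34 minutes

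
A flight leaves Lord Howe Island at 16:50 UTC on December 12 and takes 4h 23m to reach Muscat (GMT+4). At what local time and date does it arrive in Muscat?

01:13 on December 13

Departure is given in UTC: 16:50 on Dec 12.
Add 4 hours 23 minutes → 21:13 UTC.
Muscat is UTC+4:00: 21:13 + 4:00 = 01:13 on Dec 13.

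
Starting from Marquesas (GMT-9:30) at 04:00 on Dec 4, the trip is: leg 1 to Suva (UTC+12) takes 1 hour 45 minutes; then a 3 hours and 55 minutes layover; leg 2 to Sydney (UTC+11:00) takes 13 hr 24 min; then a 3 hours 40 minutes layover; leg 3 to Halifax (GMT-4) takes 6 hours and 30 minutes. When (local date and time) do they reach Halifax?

14:44 on Dec 5

Convert departure to UTC: 04:00 + 9:30 = 13:30 UTC on Dec 4.
Add 1 hour 45 minutes leg 1 → 15:15 UTC.
Add 3 hours and 55 minutes layover in Suva → 19:10 UTC.
Add 13 hours 24 minutes leg 2 → 08:34 UTC (Dec 5).
Add 3 hours and 40 minutes layover in Sydney → 12:14 UTC.
Add 6 hours 30 minutes leg 3 → 18:44 UTC.
Halifax is UTC−4:00, so local arrival = 18:44 − 4:00 = 14:44 on Dec 5.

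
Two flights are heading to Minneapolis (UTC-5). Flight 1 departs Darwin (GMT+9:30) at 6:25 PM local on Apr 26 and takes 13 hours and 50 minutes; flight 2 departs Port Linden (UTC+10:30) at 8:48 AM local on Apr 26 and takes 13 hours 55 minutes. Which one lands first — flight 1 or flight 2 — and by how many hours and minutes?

the second, by 10 hours 32 minutes

Flight 1 in UTC: 6:25 PM − 9:30 = 8:55 AM on Apr 26.
+13 hours 50 minutes → arrive 10:45 PM UTC on Apr 26.
Flight 2 in UTC: 8:48 AM − 10:30 = 10:18 PM on Apr 25.
+13 hours and 55 minutes → arrive 12:13 PM UTC on Apr 26.
Flight 2 lands earlier by 10 hours 32 minutes.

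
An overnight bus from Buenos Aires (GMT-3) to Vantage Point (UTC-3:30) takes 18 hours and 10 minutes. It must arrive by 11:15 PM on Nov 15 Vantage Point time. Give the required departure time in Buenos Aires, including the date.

5:35 AM on November 15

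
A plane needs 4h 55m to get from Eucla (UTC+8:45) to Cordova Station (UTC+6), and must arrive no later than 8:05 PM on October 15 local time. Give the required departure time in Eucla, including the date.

Target arrival in UTC: 8:05 PM − 6:00 = 2:05 PM on Oct 15.
Subtract 4 hours and 55 minutes → departure 9:10 AM UTC on Oct 15.
Eucla is UTC+8:45: 9:10 AM + 8:45 = 5:55 PM on Oct 15.

5:55 PM on Oct 15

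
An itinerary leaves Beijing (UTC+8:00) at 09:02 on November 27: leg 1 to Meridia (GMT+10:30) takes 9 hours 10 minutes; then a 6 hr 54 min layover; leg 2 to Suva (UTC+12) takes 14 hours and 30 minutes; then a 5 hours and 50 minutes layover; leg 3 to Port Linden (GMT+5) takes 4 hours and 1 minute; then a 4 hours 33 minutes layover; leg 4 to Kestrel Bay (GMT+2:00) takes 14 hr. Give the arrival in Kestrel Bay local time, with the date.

Convert departure to UTC: 09:02 − 8:00 = 01:02 UTC on Nov 27.
Add 9 hours and 10 minutes leg 1 → 10:12 UTC.
Add 6 hours 54 minutes layover in Meridia → 17:06 UTC.
Add 14 hours 30 minutes leg 2 → 07:36 UTC (Nov 28).
Add 5 hours 50 minutes layover in Suva → 13:26 UTC.
Add 4 hours and 1 minute leg 3 → 17:27 UTC.
Add 4 hours and 33 minutes layover in Port Linden → 22:00 UTC.
Add 14 hours leg 4 → 12:00 UTC (Nov 29).
Kestrel Bay is UTC+2:00, so local arrival = 12:00 + 2:00 = 14:00 on Nov 29.

14:00 on Nov 29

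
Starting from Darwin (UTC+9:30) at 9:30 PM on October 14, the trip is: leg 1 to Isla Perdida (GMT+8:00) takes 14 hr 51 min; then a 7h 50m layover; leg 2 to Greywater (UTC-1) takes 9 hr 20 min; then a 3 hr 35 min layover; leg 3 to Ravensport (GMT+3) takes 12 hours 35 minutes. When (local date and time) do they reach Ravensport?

Convert departure to UTC: 9:30 PM − 9:30 = 12:00 PM UTC on Oct 14.
Add 14 hours 51 minutes leg 1 → 2:51 AM UTC (Oct 15).
Add 7 hours 50 minutes layover in Isla Perdida → 10:41 AM UTC.
Add 9 hours and 20 minutes leg 2 → 8:01 PM UTC.
Add 3 hours 35 minutes layover in Greywater → 11:36 PM UTC.
Add 12 hours 35 minutes leg 3 → 12:11 PM UTC (Oct 16).
Ravensport is UTC+3:00, so local arrival = 12:11 PM + 3:00 = 3:11 PM on Oct 16.

3:11 PM on Oct 16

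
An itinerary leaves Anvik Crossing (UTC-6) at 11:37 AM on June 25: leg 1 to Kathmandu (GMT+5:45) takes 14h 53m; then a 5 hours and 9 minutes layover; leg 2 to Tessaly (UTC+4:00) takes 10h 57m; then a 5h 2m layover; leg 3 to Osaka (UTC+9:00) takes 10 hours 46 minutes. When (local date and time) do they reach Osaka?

Convert departure to UTC: 11:37 AM + 6:00 = 5:37 PM UTC on Jun 25.
Add 14 hours 53 minutes leg 1 → 8:30 AM UTC (Jun 26).
Add 5 hours 9 minutes layover in Kathmandu → 1:39 PM UTC.
Add 10 hours 57 minutes leg 2 → 12:36 AM UTC (Jun 27).
Add 5 hours 2 minutes layover in Tessaly → 5:38 AM UTC.
Add 10 hours and 46 minutes leg 3 → 4:24 PM UTC.
Osaka is UTC+9:00, so local arrival = 4:24 PM + 9:00 = 1:24 AM on Jun 28.

1:24 AM on Jun 28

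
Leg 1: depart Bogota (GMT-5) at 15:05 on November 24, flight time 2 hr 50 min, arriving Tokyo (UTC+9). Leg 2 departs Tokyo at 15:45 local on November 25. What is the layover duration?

Convert departure to UTC: 15:05 + 5:00 = 20:05 UTC on Nov 24.
Add 2 hours and 50 minutes flight time → 22:55 UTC.
Tokyo is UTC+9:00, so local arrival = 22:55 + 9:00 = 07:55 on Nov 25.
Layover = 15:45 − 07:55 = 7 hours 50 minutes.

7 hours 50 minutes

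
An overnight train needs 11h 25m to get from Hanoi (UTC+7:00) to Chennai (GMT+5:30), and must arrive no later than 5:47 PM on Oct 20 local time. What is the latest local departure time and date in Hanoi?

7:52 AM on October 20

Target arrival in UTC: 5:47 PM − 5:30 = 12:17 PM on Oct 20.
Subtract 11 hours 25 minutes → departure 12:52 AM UTC on Oct 20.
Hanoi is UTC+7:00: 12:52 AM + 7:00 = 7:52 AM on Oct 20.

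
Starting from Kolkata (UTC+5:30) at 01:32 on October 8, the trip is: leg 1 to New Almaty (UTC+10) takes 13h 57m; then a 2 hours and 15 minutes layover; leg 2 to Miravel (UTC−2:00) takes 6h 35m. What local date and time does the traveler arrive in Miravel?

16:49 on Oct 8

Convert departure to UTC: 01:32 − 5:30 = 20:02 UTC on Oct 7.
Add 13 hours and 57 minutes leg 1 → 09:59 UTC (Oct 8).
Add 2 hours 15 minutes layover in New Almaty → 12:14 UTC.
Add 6 hours and 35 minutes leg 2 → 18:49 UTC.
Miravel is UTC−2:00, so local arrival = 18:49 − 2:00 = 16:49 on Oct 8.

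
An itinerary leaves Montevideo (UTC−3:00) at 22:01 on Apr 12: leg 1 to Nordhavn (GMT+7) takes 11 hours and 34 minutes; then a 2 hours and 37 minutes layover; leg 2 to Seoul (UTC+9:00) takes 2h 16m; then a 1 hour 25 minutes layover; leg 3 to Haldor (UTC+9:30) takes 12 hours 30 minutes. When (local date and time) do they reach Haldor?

16:53 on April 14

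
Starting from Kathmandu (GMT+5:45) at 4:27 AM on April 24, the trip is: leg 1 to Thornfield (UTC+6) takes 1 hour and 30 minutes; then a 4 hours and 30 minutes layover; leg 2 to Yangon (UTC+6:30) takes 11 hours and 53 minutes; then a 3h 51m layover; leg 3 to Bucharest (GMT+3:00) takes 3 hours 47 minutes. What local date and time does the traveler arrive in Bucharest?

3:13 AM on April 25

Convert departure to UTC: 4:27 AM − 5:45 = 10:42 PM UTC on Apr 23.
Add 1 hour 30 minutes leg 1 → 12:12 AM UTC (Apr 24).
Add 4 hours and 30 minutes layover in Thornfield → 4:42 AM UTC.
Add 11 hours 53 minutes leg 2 → 4:35 PM UTC.
Add 3 hours 51 minutes layover in Yangon → 8:26 PM UTC.
Add 3 hours and 47 minutes leg 3 → 12:13 AM UTC (Apr 25).
Bucharest is UTC+3:00, so local arrival = 12:13 AM + 3:00 = 3:13 AM on Apr 25.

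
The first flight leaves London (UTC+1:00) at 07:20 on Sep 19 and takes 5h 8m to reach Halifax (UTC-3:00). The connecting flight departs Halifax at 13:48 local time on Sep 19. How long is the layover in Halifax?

Convert departure to UTC: 07:20 − 1:00 = 06:20 UTC on Sep 19.
Add 5 hours and 8 minutes flight time → 11:28 UTC.
Halifax is UTC−3:00, so local arrival = 11:28 − 3:00 = 08:28 on Sep 19.
Layover = 13:48 − 08:28 = 5 hours 20 minutes.

5 hours 20 minutes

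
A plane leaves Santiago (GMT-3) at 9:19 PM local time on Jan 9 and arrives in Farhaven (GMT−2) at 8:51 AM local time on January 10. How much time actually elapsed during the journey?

Departure in UTC: 9:19 PM + 3:00 = 12:19 AM on Jan 10.
Arrival in UTC: 8:51 AM + 2:00 = 10:51 AM on Jan 10.
Elapsed = 10:51 AM − 12:19 AM = 10 hours 32 minutes.

10 hours 32 minutes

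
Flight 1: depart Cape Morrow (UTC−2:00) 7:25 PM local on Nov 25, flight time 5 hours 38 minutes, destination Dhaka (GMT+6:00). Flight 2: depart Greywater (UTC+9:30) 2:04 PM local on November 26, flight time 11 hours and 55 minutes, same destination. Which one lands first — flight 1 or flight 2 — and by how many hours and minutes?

the first, by 13 hours 26 minutes

Flight 1 in UTC: 7:25 PM + 2:00 = 9:25 PM on Nov 25.
+5 hours 38 minutes → arrive 3:03 AM UTC on Nov 26.
Flight 2 in UTC: 2:04 PM − 9:30 = 4:34 AM on Nov 26.
+11 hours 55 minutes → arrive 4:29 PM UTC on Nov 26.
Flight 1 lands earlier by 13 hours 26 minutes.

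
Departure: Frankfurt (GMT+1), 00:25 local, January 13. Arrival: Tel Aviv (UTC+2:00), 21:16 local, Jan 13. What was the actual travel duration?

19 hours 51 minutes

Departure in UTC: 00:25 − 1:00 = 23:25 on Jan 12.
Arrival in UTC: 21:16 − 2:00 = 19:16 on Jan 13.
Elapsed = 19:16 − 23:25 (+1 day) = 19 hours 51 minutes.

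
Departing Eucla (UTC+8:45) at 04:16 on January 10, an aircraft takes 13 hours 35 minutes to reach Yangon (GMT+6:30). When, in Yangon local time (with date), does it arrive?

Convert departure to UTC: 04:16 − 8:45 = 19:31 UTC on Jan 9.
Add 13 hours 35 minutes travel time → 09:06 UTC (Jan 10).
Yangon is UTC+6:30, so local arrival = 09:06 + 6:30 = 15:36 on Jan 10.

15:36 on January 10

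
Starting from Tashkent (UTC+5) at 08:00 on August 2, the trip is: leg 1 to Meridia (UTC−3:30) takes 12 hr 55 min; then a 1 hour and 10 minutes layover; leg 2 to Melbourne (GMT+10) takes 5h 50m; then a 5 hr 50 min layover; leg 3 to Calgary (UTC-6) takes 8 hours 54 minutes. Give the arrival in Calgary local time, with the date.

Convert departure to UTC: 08:00 − 5:00 = 03:00 UTC on Aug 2.
Add 12 hours and 55 minutes leg 1 → 15:55 UTC.
Add 1 hour and 10 minutes layover in Meridia → 17:05 UTC.
Add 5 hours 50 minutes leg 2 → 22:55 UTC.
Add 5 hours and 50 minutes layover in Melbourne → 04:45 UTC (Aug 3).
Add 8 hours 54 minutes leg 3 → 13:39 UTC.
Calgary is UTC−6:00, so local arrival = 13:39 − 6:00 = 07:39 on Aug 3.

07:39 on August 3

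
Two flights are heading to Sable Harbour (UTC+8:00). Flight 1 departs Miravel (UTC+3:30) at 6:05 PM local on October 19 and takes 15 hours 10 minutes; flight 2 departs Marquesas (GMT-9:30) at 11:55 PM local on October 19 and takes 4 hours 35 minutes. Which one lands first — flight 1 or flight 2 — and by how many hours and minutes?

the first, by 8 hours 15 minutes

Flight 1 in UTC: 6:05 PM − 3:30 = 2:35 PM on Oct 19.
+15 hours and 10 minutes → arrive 5:45 AM UTC on Oct 20.
Flight 2 in UTC: 11:55 PM + 9:30 = 9:25 AM on Oct 20.
+4 hours 35 minutes → arrive 2:00 PM UTC on Oct 20.
Flight 1 lands earlier by 8 hours 15 minutes.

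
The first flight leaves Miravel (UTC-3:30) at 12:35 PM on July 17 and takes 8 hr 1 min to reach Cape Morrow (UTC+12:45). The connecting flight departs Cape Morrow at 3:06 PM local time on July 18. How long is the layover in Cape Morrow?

Convert departure to UTC: 12:35 PM + 3:30 = 4:05 PM UTC on Jul 17.
Add 8 hours and 1 minute flight time → 12:06 AM UTC (Jul 18).
Cape Morrow is UTC+12:45, so local arrival = 12:06 AM + 12:45 = 12:51 PM on Jul 18.
Layover = 3:06 PM − 12:51 PM = 2 hours 15 minutes.

2 hours 15 minutes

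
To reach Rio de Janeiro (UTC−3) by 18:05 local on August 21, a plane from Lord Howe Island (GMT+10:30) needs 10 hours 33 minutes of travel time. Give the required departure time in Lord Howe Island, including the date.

Target arrival in UTC: 18:05 + 3:00 = 21:05 on Aug 21.
Subtract 10 hours and 33 minutes → departure 10:32 UTC on Aug 21.
Lord Howe Island is UTC+10:30: 10:32 + 10:30 = 21:02 on Aug 21.

21:02 on Aug 21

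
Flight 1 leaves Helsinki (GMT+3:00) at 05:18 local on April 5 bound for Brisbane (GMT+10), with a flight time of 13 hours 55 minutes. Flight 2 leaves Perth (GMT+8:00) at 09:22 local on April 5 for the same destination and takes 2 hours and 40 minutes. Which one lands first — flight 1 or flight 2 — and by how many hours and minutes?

the second, by 12 hours 11 minutes

Flight 1 in UTC: 05:18 − 3:00 = 02:18 on Apr 5.
+13 hours and 55 minutes → arrive 16:13 UTC on Apr 5.
Flight 2 in UTC: 09:22 − 8:00 = 01:22 on Apr 5.
+2 hours 40 minutes → arrive 04:02 UTC on Apr 5.
Flight 2 lands earlier by 12 hours 11 minutes.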